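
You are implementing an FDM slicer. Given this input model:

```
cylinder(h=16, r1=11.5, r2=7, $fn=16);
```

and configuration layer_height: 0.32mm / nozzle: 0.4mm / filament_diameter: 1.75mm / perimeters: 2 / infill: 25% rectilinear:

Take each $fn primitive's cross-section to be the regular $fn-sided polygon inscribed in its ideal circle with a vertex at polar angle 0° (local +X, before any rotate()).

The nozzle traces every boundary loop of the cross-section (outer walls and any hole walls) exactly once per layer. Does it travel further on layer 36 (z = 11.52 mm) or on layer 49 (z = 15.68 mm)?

layer 36 (z = 11.52 mm)

Layer 36 (z = 11.52): the cone (r1=11.5→r2=7) has section circumradius 8.260 here — a regular 16-gon (perimeter = 2·16·8.260·sin(180°/16) = 51.57 mm). So its perimeter = 51.57 mm. Layer 49 (z = 15.68): the cone (r1=11.5→r2=7) has section circumradius 7.090 here — a regular 16-gon (perimeter = 2·16·7.090·sin(180°/16) = 44.26 mm). So its perimeter = 44.26 mm. Layer 36 is larger (51.57 vs 44.26 mm).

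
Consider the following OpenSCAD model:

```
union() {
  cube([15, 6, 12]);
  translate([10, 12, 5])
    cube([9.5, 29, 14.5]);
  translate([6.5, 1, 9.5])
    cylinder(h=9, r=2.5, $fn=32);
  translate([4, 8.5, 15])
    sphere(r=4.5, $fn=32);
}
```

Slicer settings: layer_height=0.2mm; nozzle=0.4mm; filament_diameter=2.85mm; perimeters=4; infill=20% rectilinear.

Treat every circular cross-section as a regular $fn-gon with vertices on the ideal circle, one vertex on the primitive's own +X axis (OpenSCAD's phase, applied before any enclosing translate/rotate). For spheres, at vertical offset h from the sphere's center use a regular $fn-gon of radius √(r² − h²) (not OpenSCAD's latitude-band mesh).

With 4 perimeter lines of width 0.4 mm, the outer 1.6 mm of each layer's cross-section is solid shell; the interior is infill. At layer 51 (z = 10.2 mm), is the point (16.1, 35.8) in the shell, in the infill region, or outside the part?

At z = 10.2 mm: the 15×6 cube contributes its full rectangle; the cube at (10, 12) is present — its section is the full 9.5×29 rectangle; the cylinder at (6.5, 1): section is a regular 32-gon, circumradius r=2.5; the sphere at (4, 8.5) is absent (|z−center|=4.800 > r=4.5); Combining (union): the regions partially overlap (shared area 14.60 mm²), so overlapping operands fuse into one piece — 2 connected regions. Overall, the cross-section has 2 separate islands. The nearest boundary edge runs (19.50, 41.00)→(19.50, 12.00); distance from the point to it = 3.40 mm. (Shell/infill is judged within the island containing the point — the largest one.) The point is inside the cross-section and 3.40 mm from the nearest boundary — more than the 1.6 mm shell width (4 × 0.4), so it's in the infill interior.

infill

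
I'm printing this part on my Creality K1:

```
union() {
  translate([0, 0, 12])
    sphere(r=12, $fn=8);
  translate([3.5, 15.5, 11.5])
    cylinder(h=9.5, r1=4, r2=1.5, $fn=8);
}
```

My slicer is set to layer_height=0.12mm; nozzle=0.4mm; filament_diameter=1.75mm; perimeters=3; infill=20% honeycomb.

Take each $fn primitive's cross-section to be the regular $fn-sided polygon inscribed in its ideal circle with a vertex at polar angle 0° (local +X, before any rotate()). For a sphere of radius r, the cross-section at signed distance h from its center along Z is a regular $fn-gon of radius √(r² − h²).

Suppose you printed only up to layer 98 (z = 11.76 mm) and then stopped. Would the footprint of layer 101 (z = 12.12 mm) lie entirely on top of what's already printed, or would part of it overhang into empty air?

entirely on top

Compare the two slices. At z = 11.76: the sphere: section is a regular 8-gon, circumradius = √(r²−h²) = √(12²−0.24²) = 11.998 (area = (8/2)·11.998²·sin(360°/8) = 407.13 mm²); the cone at (3.5, 15.5): at t=0.027 of its height the radius interpolates to r₁+(r₂−r₁)t = 3.932, giving a regular 8-gon of that circumradius (area = (8/2)·3.932²·sin(360°/8) = 43.72 mm²); Combining (union): the 2 present regions are separate (no shared area or edge), so areas and boundary lengths simply add and each stays a separate island — area = 450.85 mm². At z = 12.12: the sphere: section is a regular 8-gon, circumradius = √(r²−h²) = √(12²−0.12²) = 11.999 (area = (8/2)·11.999²·sin(360°/8) = 407.25 mm²); the cone at (3.5, 15.5): at t=0.065 of its height the radius interpolates to r₁+(r₂−r₁)t = 3.837, giving a regular 8-gon of that circumradius (area = (8/2)·3.837²·sin(360°/8) = 41.64 mm²); Combining (union): the 2 present regions are separate (no shared area or edge), so areas and boundary lengths simply add and each stays a separate island — area = 448.89 mm². Checking containment: the cross-section at z = 12.12 is a subset of the cross-section at z = 11.76.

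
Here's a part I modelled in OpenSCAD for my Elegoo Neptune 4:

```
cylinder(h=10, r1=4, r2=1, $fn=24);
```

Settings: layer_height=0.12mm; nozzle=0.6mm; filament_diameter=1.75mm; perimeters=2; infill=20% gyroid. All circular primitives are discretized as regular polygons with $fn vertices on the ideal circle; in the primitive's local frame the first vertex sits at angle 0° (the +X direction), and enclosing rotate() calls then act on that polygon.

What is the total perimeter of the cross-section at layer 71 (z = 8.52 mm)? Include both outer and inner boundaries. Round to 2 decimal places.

At z = 8.52 mm: the cone contributes a regular 24-gon of circumradius 1.444 (interpolated between r1=4 and r2=1 at t=0.852) (perimeter = 2·24·1.444·sin(180°/24) = 9.05 mm). Overall, the cross-section is a single solid region. Total boundary length (outer) = 9.05 mm.

9.05 mm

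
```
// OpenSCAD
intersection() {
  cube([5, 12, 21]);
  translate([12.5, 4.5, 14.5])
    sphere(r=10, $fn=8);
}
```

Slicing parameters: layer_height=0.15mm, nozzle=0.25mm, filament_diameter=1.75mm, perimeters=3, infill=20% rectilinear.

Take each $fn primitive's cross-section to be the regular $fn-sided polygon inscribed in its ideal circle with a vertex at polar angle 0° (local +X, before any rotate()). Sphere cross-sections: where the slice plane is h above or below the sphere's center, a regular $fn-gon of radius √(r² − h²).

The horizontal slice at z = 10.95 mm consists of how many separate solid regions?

1

At z = 10.95 mm: the cube is present — its section is the full 5×12 rectangle; the sphere at (12.5, 4.5): section is a regular 8-gon, circumradius = √(r²−h²) = √(10²−3.55²) = 9.349; After intersecting: the r=10 sphere at (12.5, 4.5) partially overlaps the 5×12 cube; clipping to the common part keeps 8.25 mm² — 1 connected region. The result has 1 disconnected region.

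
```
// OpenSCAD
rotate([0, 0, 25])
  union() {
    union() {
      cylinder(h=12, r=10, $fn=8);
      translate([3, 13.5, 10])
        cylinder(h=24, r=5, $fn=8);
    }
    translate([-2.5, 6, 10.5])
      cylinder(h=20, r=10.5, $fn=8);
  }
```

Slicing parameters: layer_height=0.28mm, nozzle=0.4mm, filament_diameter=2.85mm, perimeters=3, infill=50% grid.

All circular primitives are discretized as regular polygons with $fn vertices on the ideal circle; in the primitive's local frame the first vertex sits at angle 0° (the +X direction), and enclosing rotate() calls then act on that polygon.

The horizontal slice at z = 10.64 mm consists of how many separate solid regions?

At z = 10.64 mm: the cylinder: section is a regular 8-gon, circumradius r=10; the r=5 cylinder at (3, 13.5) contributes a regular 8-gon of circumradius 5; Taking the union: the regions partially overlap (shared area 0.85 mm²), so overlapping operands fuse into one piece — 1 connected region; the r=10.5 cylinder at (-2.5, 6) contributes a regular 8-gon of circumradius 10.5; Combining (union): the regions partially overlap (shared area 210.03 mm²), so overlapping operands fuse into one piece — 1 connected region; (rotated 25° about Z; rotation is an isometry so areas/perimeters/island counts are preserved). The result has 1 disconnected region.

1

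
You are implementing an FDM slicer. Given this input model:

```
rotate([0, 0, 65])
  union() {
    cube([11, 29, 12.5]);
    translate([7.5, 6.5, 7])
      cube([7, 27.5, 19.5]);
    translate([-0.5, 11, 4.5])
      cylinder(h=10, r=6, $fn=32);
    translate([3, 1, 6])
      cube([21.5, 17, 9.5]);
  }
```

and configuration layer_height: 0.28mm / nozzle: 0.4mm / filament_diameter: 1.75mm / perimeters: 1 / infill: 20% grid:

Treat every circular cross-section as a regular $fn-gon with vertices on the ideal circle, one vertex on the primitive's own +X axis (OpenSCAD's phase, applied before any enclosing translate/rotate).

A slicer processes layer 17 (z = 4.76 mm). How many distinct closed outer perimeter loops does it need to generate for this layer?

At z = 4.76 mm: the 11×29 cube contributes its full rectangle; the cube at (7.5, 6.5) does not reach this height (z outside [7, 26.5]); the cylinder at (-0.5, 11): section is a regular 32-gon, circumradius r=6; the cube at (3, 1) is not intersected at this z (z outside [6, 15.5]); Merging all regions: the regions partially overlap (shared area 50.21 mm²), so overlapping operands fuse into one piece — 1 connected region; (whole slice rotated 65° about Z — lengths, areas and connectivity unchanged). The result has 1 disconnected region.

1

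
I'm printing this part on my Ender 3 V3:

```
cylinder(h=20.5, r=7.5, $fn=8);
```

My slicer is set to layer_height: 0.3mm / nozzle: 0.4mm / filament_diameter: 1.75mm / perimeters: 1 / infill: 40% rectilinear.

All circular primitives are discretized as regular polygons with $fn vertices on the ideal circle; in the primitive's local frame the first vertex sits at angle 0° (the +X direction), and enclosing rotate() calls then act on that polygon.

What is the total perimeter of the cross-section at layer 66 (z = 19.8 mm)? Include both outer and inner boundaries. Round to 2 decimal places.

45.92 mm

At z = 19.8 mm: the cylinder: section is a regular 8-gon, circumradius r=7.5 (perimeter = 2·8·7.500·sin(180°/8) = 45.92 mm). Overall, the cross-section is a single solid region. Total boundary length (outer) = 45.92 mm.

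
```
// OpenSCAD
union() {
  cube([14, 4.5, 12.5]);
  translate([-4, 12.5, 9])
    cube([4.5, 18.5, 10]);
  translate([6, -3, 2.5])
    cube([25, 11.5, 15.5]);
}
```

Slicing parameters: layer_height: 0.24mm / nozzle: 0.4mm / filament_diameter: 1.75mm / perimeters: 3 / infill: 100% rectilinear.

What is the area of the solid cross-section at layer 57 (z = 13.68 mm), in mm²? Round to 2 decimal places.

370.75 mm²

At z = 13.68 mm: the cube is absent (z outside [0, 12.5]); the cube at (-4, 12.5) (footprint 4.5×18.5) is included at this height (area 83.25 mm²); the cube at (6, -3) is present — its section is the full 25×11.5 rectangle (area 287.50 mm²); Taking the union: the 2 present regions are separate (no shared area or edge), so areas and boundary lengths simply add and each stays a separate island — area = 370.75 mm². Overall, the cross-section has 2 separate islands. Net area = 370.75 mm².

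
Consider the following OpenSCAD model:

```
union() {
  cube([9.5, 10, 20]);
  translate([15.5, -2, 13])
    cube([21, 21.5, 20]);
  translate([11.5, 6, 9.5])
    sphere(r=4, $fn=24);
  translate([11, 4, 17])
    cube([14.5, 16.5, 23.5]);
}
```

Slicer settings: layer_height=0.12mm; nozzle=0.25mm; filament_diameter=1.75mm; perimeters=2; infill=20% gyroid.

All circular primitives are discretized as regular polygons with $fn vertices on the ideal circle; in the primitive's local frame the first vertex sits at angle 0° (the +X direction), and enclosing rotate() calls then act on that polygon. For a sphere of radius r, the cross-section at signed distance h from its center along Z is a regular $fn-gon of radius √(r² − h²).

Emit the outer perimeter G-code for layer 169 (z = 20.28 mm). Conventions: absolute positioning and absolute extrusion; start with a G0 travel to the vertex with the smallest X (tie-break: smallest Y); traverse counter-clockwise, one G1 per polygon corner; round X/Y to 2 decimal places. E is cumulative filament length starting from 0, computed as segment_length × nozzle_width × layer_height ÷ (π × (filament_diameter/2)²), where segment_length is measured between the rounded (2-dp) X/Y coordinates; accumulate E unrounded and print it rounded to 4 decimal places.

G0 X11.00 Y4.00 Z20.28
G1 X15.50 Y4.00 E0.0561
G1 X15.50 Y-2.00 E0.1310
G1 X36.50 Y-2.00 E0.3929
G1 X36.50 Y19.50 E0.6610
G1 X25.50 Y19.50 E0.7982
G1 X25.50 Y20.50 E0.8107
G1 X11.00 Y20.50 E0.9916
G1 X11.00 Y4.00 E1.1974

At z = 20.28 mm: the cube is absent (z outside [0, 20]); the cube at (15.5, -2) (footprint 21×21.5) is included at this height; the sphere at (11.5, 6) is absent (|z−center|=10.780 > r=4); the 14.5×16.5 cube at (11, 4) contributes its full rectangle; Combining (union): the regions partially overlap (shared area 155.00 mm²), so overlapping operands fuse into one piece — 1 connected region. The outline is a single polygon with 8 vertices. Extrusion per mm of travel: 0.25 × 0.12 / (π × 0.875²) = 0.012473. Accumulating E over each segment gives final E = 1.1974.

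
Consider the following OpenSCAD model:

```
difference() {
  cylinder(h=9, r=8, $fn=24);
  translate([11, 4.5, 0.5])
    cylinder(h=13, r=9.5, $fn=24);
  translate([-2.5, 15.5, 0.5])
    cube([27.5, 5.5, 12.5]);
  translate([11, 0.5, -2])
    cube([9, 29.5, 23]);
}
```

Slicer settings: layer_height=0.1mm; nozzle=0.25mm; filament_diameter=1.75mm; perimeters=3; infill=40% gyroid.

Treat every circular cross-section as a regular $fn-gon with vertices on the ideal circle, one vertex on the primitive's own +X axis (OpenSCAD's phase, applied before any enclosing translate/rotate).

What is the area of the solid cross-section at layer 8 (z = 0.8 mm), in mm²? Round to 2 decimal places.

At z = 0.8 mm: the r=8 cylinder contributes a regular 24-gon of circumradius 8 (area = (24/2)·8.000²·sin(360°/24) = 198.77 mm²); the r=9.5 cylinder at (11, 4.5) gives a regular 24-gon of circumradius 9.5 (constant along its height) (area = (24/2)·9.500²·sin(360°/24) = 280.30 mm²); the 27.5×5.5 cube at (-2.5, 15.5) contributes its full rectangle (area 151.25 mm²); the 9×29.5 cube at (11, 0.5) contributes its full rectangle (area 265.50 mm²); Subtracting the remaining from the first: starting from the r=8 cylinder (198.77 mm²), the r=9.5 cylinder at (11, 4.5) partially overlaps it — only the 48.18 mm² overlap (of its 280.30 mm²) is removed, clipping the outline; the 27.5×5.5 cube at (-2.5, 15.5) misses the remaining region (no effect); the 9×29.5 cube at (11, 0.5) misses the remaining region (no effect) — area = 150.59 mm². Overall, the cross-section is a single solid region. Net area = 150.59 mm².

150.59 mm²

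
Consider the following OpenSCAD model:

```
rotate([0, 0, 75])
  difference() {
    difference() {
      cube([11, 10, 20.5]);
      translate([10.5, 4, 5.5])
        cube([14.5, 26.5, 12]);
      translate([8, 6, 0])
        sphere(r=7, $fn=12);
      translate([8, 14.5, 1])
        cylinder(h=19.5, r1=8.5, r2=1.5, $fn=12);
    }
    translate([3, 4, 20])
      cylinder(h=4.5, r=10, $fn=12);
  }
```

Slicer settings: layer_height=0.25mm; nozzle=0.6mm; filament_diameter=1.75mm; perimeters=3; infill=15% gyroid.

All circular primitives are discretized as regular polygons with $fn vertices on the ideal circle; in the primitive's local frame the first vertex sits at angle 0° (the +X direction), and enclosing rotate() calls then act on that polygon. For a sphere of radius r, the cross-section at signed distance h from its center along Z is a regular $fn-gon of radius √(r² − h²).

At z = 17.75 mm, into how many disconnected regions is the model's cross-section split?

1

At z = 17.75 mm: the cube is present — its section is the full 11×10 rectangle; the cube at (10.5, 4) does not reach this height (z outside [5.5, 17.5]); the sphere at (8, 6) is not intersected at this z (|z−center|=17.750 > r=7); the cone at (8, 14.5): at t=0.859 of its height the radius interpolates to r₁+(r₂−r₁)t = 2.487, giving a regular 12-gon of that circumradius; Subtracting the remaining from the first: starting from the 11×10 cube, the cone at (8, 14.5) misses the remaining region (no effect) — 1 connected region; the cylinder at (3, 4) does not reach this height (z outside [20, 24.5]); Subtracting the remaining from the first: none of the subtracted shapes is present at this height, so that combined region is unchanged — 1 connected region; (rotated 75° about Z; rotation is an isometry so areas/perimeters/island counts are preserved). The result has 1 disconnected region.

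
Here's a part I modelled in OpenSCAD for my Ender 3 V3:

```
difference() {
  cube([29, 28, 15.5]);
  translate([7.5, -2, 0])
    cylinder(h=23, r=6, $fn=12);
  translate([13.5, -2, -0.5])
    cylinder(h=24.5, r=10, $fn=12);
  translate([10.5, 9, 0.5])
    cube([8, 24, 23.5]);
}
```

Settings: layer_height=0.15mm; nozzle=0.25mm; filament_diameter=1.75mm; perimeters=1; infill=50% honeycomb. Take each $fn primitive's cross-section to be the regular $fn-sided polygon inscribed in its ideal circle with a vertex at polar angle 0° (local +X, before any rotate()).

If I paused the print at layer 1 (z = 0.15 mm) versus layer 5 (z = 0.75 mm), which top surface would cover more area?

Layer 1 (z = 0.15): the 29×28 cube contributes its full rectangle (area 812.00 mm²); the cylinder at (7.5, -2): section is a regular 12-gon, circumradius r=6 (area = (12/2)·6.000²·sin(360°/12) = 108.00 mm²); the r=10 cylinder at (13.5, -2) contributes a regular 12-gon of circumradius 10 (area = (12/2)·10.000²·sin(360°/12) = 300.00 mm²); the cube at (10.5, 9) does not reach this height (z outside [0.5, 24]); Subtracting the remaining from the first: starting from the 29×28 cube (812.00 mm²), the r=6 cylinder at (7.5, -2) partially overlaps it — only the 31.07 mm² overlap (of its 108.00 mm²) is removed, clipping the outline; the r=10 cylinder at (13.5, -2) partially overlaps it — only the 84.69 mm² overlap (of its 300.00 mm²) is removed, clipping the outline — area = 696.23 mm². So its area = 696.23 mm². Layer 5 (z = 0.75): the cube is present — its section is the full 29×28 rectangle (area 812.00 mm²); the r=6 cylinder at (7.5, -2) gives a regular 12-gon of circumradius 6 (constant along its height) (area = (12/2)·6.000²·sin(360°/12) = 108.00 mm²); the cylinder at (13.5, -2): section is a regular 12-gon, circumradius r=10 (area = (12/2)·10.000²·sin(360°/12) = 300.00 mm²); the 8×24 cube at (10.5, 9) contributes its full rectangle (area 192.00 mm²); Subtracting the remaining from the first: starting from the 29×28 cube (812.00 mm²), the r=6 cylinder at (7.5, -2) partially overlaps it — only the 31.07 mm² overlap (of its 108.00 mm²) is removed, clipping the outline; the r=10 cylinder at (13.5, -2) partially overlaps it — only the 84.69 mm² overlap (of its 300.00 mm²) is removed, clipping the outline; the 8×24 cube at (10.5, 9) partially overlaps it — only the 152.00 mm² overlap (of its 192.00 mm²) is removed, clipping the outline — area = 544.23 mm². So its area = 544.23 mm². Layer 1 is larger (696.23 vs 544.23 mm²).

layer 1 (z = 0.15 mm)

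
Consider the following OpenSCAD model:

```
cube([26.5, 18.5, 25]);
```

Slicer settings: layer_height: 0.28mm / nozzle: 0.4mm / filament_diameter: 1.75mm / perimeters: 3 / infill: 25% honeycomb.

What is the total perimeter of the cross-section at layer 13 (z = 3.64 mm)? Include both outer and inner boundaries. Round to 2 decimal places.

90.00 mm

At z = 3.64 mm: the cube is present — its section is the full 26.5×18.5 rectangle (perimeter 90.00 mm). Overall, the cross-section is a single solid region. Total boundary length (outer) = 90.00 mm.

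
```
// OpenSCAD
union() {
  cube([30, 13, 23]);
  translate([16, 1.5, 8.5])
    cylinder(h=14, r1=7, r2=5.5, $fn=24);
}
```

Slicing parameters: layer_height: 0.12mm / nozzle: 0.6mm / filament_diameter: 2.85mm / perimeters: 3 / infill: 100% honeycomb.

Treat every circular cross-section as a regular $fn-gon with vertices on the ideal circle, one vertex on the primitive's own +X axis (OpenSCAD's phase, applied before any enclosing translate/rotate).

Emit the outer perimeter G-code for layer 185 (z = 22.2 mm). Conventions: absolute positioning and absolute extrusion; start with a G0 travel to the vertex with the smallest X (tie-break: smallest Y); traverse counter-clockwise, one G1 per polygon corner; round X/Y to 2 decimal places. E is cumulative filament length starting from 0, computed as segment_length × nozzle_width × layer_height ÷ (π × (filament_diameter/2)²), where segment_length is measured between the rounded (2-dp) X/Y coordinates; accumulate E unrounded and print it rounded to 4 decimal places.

At z = 22.2 mm: the cube is present — its section is the full 30×13 rectangle; the cone at (16, 1.5): at t=0.979 of its height the radius interpolates to r₁+(r₂−r₁)t = 5.532, giving a regular 24-gon of that circumradius; Merging all regions: the regions partially overlap (shared area 63.83 mm²), so overlapping operands fuse into one piece — 1 connected region. The outline is a single polygon with 15 vertices. Extrusion per mm of travel: 0.6 × 0.12 / (π × 1.425²) = 0.011286. Accumulating E over each segment gives final E = 1.0119.

G0 X0.00 Y0.00 Z22.20
G1 X10.68 Y0.00 E0.1205
G1 X11.21 Y-1.27 E0.1361
G1 X12.09 Y-2.41 E0.1523
G1 X13.23 Y-3.29 E0.1686
G1 X14.57 Y-3.84 E0.1849
G1 X16.00 Y-4.03 E0.2012
G1 X17.43 Y-3.84 E0.2175
G1 X18.77 Y-3.29 E0.2338
G1 X19.91 Y-2.41 E0.2501
G1 X20.79 Y-1.27 E0.2663
G1 X21.32 Y0.00 E0.2819
G1 X30.00 Y0.00 E0.3798
G1 X30.00 Y13.00 E0.5266
G1 X0.00 Y13.00 E0.8652
G1 X0.00 Y0.00 E1.0119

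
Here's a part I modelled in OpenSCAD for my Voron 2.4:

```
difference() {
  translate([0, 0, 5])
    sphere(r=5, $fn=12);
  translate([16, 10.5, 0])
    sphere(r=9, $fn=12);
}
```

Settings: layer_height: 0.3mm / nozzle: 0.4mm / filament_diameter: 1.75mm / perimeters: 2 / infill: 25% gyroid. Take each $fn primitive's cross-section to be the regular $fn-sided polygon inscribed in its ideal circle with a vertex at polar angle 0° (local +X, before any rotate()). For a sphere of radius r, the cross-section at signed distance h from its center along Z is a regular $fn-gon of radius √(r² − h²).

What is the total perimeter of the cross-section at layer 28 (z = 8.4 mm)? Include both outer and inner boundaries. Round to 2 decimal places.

At z = 8.4 mm: the r=5 sphere slices to a regular 12-gon of circumradius 3.666 (√(r²−h²) with h=3.4 from center) (perimeter = 2·12·3.666·sin(180°/12) = 22.77 mm); the r=9 sphere at (16, 10.5) contributes a regular 12-gon of circumradius √(9²−8.4²) = 3.231 (perimeter = 2·12·3.231·sin(180°/12) = 20.07 mm); Taking the first minus the rest: starting from the r=5 sphere, the r=9 sphere at (16, 10.5) misses the remaining region (no effect) — boundary = 22.77 mm. Overall, the cross-section is a single solid region. Total boundary length (outer) = 22.77 mm.

22.77 mm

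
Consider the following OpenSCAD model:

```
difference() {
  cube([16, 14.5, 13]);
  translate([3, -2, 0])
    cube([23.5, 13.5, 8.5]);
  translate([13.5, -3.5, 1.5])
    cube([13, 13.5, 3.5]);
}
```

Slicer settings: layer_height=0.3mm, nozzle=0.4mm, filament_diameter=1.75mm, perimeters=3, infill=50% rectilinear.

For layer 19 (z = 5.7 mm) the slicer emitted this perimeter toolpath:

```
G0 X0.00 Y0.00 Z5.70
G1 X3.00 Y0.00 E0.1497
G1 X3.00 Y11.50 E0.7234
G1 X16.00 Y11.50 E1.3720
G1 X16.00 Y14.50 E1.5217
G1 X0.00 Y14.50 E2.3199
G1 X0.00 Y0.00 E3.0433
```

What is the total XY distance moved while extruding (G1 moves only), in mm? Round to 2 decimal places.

Sum the Euclidean lengths of each G1 segment: total = 61.00 mm.

61.00 mm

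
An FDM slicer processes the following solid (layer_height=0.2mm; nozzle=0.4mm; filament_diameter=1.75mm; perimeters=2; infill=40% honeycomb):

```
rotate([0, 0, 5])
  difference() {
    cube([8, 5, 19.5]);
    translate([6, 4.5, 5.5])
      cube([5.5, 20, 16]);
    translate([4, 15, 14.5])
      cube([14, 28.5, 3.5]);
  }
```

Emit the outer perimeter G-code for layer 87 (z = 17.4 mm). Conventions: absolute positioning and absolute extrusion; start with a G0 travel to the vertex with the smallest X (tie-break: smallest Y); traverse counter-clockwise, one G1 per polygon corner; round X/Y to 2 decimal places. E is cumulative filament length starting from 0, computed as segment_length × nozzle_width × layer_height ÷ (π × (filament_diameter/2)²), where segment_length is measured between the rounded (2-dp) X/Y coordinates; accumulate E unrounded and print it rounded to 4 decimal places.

G0 X-0.44 Y4.98 Z17.40
G1 X0.00 Y0.00 E0.1663
G1 X7.97 Y0.70 E0.4324
G1 X7.58 Y5.18 E0.5820
G1 X5.58 Y5.01 E0.6487
G1 X5.54 Y5.50 E0.6651
G1 X-0.44 Y4.98 E0.8647

At z = 17.4 mm: the 8×5 cube contributes its full rectangle; the 5.5×20 cube at (6, 4.5) contributes its full rectangle; the cube at (4, 15) is present — its section is the full 14×28.5 rectangle; Subtracting the remaining from the first: starting from the 8×5 cube, the 5.5×20 cube at (6, 4.5) partially overlaps it — only the 1.00 mm² overlap (of its 110.00 mm²) is removed, clipping the outline; the 14×28.5 cube at (4, 15) misses the remaining region (no effect) — 1 connected region; (rotated 5° about Z; rotation is an isometry so areas/perimeters/island counts are preserved). The outline is a single polygon with 6 vertices. Extrusion per mm of travel: 0.4 × 0.2 / (π × 0.875²) = 0.033260. Accumulating E over each segment gives final E = 0.8647.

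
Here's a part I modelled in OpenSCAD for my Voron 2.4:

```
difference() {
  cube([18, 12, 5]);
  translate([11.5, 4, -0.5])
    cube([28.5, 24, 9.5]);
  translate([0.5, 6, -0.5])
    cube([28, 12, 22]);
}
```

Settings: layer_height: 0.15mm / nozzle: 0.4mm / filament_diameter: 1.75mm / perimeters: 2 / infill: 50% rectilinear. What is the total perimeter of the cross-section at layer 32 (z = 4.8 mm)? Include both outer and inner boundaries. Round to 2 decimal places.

At z = 4.8 mm: the cube (footprint 18×12) is included at this height (perimeter 60.00 mm); the 28.5×24 cube at (11.5, 4) contributes its full rectangle (perimeter 105.00 mm); the 28×12 cube at (0.5, 6) contributes its full rectangle (perimeter 80.00 mm); Taking the first minus the rest: starting from the 18×12 cube, the 28.5×24 cube at (11.5, 4) partially overlaps it — only the 52.00 mm² overlap (of its 684.00 mm²) is removed, clipping the outline; the 28×12 cube at (0.5, 6) partially overlaps it — only the 66.00 mm² overlap (of its 336.00 mm²) is removed, clipping the outline — boundary = 60.00 mm. Overall, the cross-section is a single solid region. Total boundary length (outer) = 60.00 mm.

60.00 mm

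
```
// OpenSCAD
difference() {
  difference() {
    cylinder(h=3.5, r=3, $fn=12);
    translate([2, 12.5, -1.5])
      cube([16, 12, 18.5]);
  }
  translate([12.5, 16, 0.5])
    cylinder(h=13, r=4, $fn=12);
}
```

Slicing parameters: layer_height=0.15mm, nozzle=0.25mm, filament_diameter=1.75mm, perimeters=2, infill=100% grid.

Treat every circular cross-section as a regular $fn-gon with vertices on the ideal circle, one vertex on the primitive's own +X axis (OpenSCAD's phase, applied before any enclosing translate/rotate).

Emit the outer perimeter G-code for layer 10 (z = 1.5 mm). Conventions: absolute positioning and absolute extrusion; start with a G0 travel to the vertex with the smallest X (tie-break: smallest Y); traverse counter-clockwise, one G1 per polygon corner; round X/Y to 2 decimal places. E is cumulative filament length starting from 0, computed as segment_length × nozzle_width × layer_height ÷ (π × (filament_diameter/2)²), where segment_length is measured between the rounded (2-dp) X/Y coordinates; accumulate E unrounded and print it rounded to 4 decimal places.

At z = 1.5 mm: the r=3 cylinder gives a regular 12-gon of circumradius 3 (constant along its height); the cube at (2, 12.5) is present — its section is the full 16×12 rectangle; Subtracting the remaining from the first: starting from the r=3 cylinder, the 16×12 cube at (2, 12.5) misses the remaining region (no effect) — 1 connected region; the r=4 cylinder at (12.5, 16) contributes a regular 12-gon of circumradius 4; Taking the first minus the rest: starting from the result so far, the r=4 cylinder at (12.5, 16) misses the remaining region (no effect) — 1 connected region. The outline is a single polygon with 12 vertices. Extrusion per mm of travel: 0.25 × 0.15 / (π × 0.875²) = 0.015591. Accumulating E over each segment gives final E = 0.2906.

G0 X-3.00 Y0.00 Z1.50
G1 X-2.60 Y-1.50 E0.0242
G1 X-1.50 Y-2.60 E0.0485
G1 X0.00 Y-3.00 E0.0727
G1 X1.50 Y-2.60 E0.0969
G1 X2.60 Y-1.50 E0.1211
G1 X3.00 Y0.00 E0.1453
G1 X2.60 Y1.50 E0.1695
G1 X1.50 Y2.60 E0.1938
G1 X0.00 Y3.00 E0.2180
G1 X-1.50 Y2.60 E0.2422
G1 X-2.60 Y1.50 E0.2664
G1 X-3.00 Y0.00 E0.2906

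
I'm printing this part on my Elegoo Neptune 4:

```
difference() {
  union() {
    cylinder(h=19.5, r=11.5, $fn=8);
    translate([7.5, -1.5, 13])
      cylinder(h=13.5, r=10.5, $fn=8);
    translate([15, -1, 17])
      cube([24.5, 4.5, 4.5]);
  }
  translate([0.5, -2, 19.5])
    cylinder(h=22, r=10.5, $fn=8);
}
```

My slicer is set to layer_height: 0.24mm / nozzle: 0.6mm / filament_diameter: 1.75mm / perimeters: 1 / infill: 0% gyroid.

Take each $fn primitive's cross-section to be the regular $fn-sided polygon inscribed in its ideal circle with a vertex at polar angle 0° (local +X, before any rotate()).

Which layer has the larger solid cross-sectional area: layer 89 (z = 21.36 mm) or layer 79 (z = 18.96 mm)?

Layer 89 (z = 21.36): the cylinder is not intersected at this z (z outside [0, 19.5]); the cylinder at (7.5, -1.5): section is a regular 8-gon, circumradius r=10.5 (area = (8/2)·10.500²·sin(360°/8) = 311.83 mm²); the cube at (15, -1) (footprint 24.5×4.5) is included at this height (area 110.25 mm²); Merging all regions: the regions partially overlap — summed areas 422.08 mm² minus the doubly-counted overlap 8.37 mm² gives 413.71 mm² — area = 413.71 mm²; the r=10.5 cylinder at (0.5, -2) gives a regular 8-gon of circumradius 10.5 (constant along its height) (area = (8/2)·10.500²·sin(360°/8) = 311.83 mm²); Taking the first minus the rest: starting from the result so far (413.71 mm²), the r=10.5 cylinder at (0.5, -2) partially overlaps it — only the 174.68 mm² overlap (of its 311.83 mm²) is removed, clipping the outline — area = 239.03 mm². So its area = 239.03 mm². Layer 79 (z = 18.96): the r=11.5 cylinder gives a regular 8-gon of circumradius 11.5 (constant along its height) (area = (8/2)·11.500²·sin(360°/8) = 374.06 mm²); the cylinder at (7.5, -1.5): section is a regular 8-gon, circumradius r=10.5 (area = (8/2)·10.500²·sin(360°/8) = 311.83 mm²); the cube at (15, -1) is present — its section is the full 24.5×4.5 rectangle (area 110.25 mm²); Taking the union: the regions partially overlap — summed areas 796.14 mm² minus the doubly-counted overlap 194.05 mm² gives 602.10 mm² — area = 602.10 mm²; the cylinder at (0.5, -2) is not intersected at this z (z outside [19.5, 41.5]); After the difference (first − rest): none of the subtracted shapes is present at this height, so that combined region is unchanged — area = 602.10 mm². So its area = 602.10 mm². Layer 79 is larger (602.10 vs 239.03 mm²).

layer 79 (z = 18.96 mm)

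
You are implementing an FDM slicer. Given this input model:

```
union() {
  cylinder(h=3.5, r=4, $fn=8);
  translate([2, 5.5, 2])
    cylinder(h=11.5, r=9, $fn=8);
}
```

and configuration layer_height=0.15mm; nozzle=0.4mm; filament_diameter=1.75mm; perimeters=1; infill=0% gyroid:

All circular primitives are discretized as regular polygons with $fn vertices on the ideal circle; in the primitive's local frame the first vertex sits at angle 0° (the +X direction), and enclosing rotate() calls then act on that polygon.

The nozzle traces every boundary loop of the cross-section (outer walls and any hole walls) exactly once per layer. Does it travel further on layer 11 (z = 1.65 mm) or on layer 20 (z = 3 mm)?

Layer 11 (z = 1.65): the r=4 cylinder contributes a regular 8-gon of circumradius 4 (perimeter = 2·8·4.000·sin(180°/8) = 24.49 mm); the cylinder at (2, 5.5) is absent (z outside [2, 13.5]); Taking the union: only the r=4 cylinder is present, so the union is just that shape — boundary = 24.49 mm. So its perimeter = 24.49 mm. Layer 20 (z = 3): the r=4 cylinder gives a regular 8-gon of circumradius 4 (constant along its height) (perimeter = 2·8·4.000·sin(180°/8) = 24.49 mm); the r=9 cylinder at (2, 5.5) gives a regular 8-gon of circumradius 9 (constant along its height) (perimeter = 2·8·9.000·sin(180°/8) = 55.11 mm); Combining (union): the regions partially overlap (shared area 39.99 mm²), so the edge portions inside another operand are dropped and the merged outline is re-measured after clipping — boundary = 56.12 mm. So its perimeter = 56.12 mm. Layer 20 is larger (56.12 vs 24.49 mm).

layer 20 (z = 3 mm)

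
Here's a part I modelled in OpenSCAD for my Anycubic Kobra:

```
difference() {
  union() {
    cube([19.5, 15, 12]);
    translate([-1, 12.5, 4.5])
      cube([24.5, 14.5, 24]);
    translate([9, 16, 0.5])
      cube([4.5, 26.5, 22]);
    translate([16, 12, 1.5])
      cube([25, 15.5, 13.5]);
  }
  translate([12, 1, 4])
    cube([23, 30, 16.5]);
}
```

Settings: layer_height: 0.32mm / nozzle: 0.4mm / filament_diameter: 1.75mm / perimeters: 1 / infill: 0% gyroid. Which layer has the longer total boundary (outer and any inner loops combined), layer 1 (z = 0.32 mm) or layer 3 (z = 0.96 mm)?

layer 3 (z = 0.96 mm)

Layer 1 (z = 0.32): the 19.5×15 cube contributes its full rectangle (perimeter 69.00 mm); the cube at (-1, 12.5) is not intersected at this z (z outside [4.5, 28.5]); the cube at (9, 16) is absent (z outside [0.5, 22.5]); the cube at (16, 12) is not intersected at this z (z outside [1.5, 15]); Taking the union: only the 19.5×15 cube is present, so the union is just that shape — boundary = 69.00 mm; the cube at (12, 1) is not intersected at this z (z outside [4, 20.5]); Taking the first minus the rest: none of the subtracted shapes is present at this height, so the result so far is unchanged — boundary = 69.00 mm. So its perimeter = 69.00 mm. Layer 3 (z = 0.96): the cube (footprint 19.5×15) is included at this height (perimeter 69.00 mm); the cube at (-1, 12.5) is absent (z outside [4.5, 28.5]); the cube at (9, 16) is present — its section is the full 4.5×26.5 rectangle (perimeter 62.00 mm); the cube at (16, 12) does not reach this height (z outside [1.5, 15]); Combining (union): the 2 present regions are separate (no shared area or edge), so areas and boundary lengths simply add and each stays a separate island — boundary = 131.00 mm; the cube at (12, 1) is not intersected at this z (z outside [4, 20.5]); After the difference (first − rest): none of the subtracted shapes is present at this height, so that combined region is unchanged — boundary = 131.00 mm. So its perimeter = 131.00 mm. Layer 3 is larger (131.00 vs 69.00 mm).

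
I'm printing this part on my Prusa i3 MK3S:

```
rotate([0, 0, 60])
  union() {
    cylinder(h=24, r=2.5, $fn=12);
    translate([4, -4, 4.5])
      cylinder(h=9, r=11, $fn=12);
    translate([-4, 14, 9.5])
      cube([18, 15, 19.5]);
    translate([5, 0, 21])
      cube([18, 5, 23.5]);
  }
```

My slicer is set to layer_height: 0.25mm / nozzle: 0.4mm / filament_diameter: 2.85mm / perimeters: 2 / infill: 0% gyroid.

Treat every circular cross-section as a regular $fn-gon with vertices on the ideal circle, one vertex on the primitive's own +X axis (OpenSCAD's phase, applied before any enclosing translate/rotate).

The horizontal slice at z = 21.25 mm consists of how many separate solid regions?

3

At z = 21.25 mm: the cylinder: section is a regular 12-gon, circumradius r=2.5; the cylinder at (4, -4) is not intersected at this z (z outside [4.5, 13.5]); the cube at (-4, 14) (footprint 18×15) is included at this height; the cube at (5, 0) (footprint 18×5) is included at this height; Taking the union: the 3 present regions are separate (no shared area or edge), so areas and boundary lengths simply add and each stays a separate island — 3 connected regions; (whole slice rotated 60° about Z — lengths, areas and connectivity unchanged). The result has 3 disconnected regions.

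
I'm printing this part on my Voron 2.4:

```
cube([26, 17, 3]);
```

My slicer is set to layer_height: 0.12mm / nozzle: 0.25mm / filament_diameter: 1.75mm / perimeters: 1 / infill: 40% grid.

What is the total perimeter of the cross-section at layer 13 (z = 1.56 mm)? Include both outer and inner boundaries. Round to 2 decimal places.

86.00 mm

At z = 1.56 mm: the 26×17 cube contributes its full rectangle (perimeter 86.00 mm). Overall, the cross-section is a single solid region. Total boundary length (outer) = 86.00 mm.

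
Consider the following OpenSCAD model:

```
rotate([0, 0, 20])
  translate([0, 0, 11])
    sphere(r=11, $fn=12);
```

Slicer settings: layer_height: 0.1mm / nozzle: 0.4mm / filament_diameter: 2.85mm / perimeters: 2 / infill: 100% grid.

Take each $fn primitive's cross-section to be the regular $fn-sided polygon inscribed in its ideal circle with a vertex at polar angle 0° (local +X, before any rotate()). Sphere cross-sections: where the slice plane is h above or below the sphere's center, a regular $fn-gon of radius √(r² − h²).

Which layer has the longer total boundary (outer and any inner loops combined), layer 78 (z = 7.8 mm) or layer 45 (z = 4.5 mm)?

layer 78 (z = 7.8 mm)

Layer 78 (z = 7.8): the r=11 sphere slices to a regular 12-gon of circumradius 10.524 (√(r²−h²) with h=3.2 from center) (perimeter = 2·12·10.524·sin(180°/12) = 65.37 mm); (whole slice rotated 20° about Z — lengths, areas and connectivity unchanged). So its perimeter = 65.37 mm. Layer 45 (z = 4.5): the sphere: section is a regular 12-gon, circumradius = √(r²−h²) = √(11²−6.5²) = 8.874 (perimeter = 2·12·8.874·sin(180°/12) = 55.12 mm); (rotated 20° about Z; rotation is an isometry so areas/perimeters/island counts are preserved). So its perimeter = 55.12 mm. Layer 78 is larger (65.37 vs 55.12 mm).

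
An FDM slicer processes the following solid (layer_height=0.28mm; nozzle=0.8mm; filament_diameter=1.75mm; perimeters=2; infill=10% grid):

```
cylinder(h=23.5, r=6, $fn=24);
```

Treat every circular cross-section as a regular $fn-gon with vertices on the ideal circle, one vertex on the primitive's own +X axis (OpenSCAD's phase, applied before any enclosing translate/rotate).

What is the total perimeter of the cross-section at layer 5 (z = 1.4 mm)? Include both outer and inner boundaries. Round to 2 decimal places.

At z = 1.4 mm: the r=6 cylinder gives a regular 24-gon of circumradius 6 (constant along its height) (perimeter = 2·24·6.000·sin(180°/24) = 37.59 mm). Overall, the cross-section is a single solid region. Total boundary length (outer) = 37.59 mm.

37.59 mm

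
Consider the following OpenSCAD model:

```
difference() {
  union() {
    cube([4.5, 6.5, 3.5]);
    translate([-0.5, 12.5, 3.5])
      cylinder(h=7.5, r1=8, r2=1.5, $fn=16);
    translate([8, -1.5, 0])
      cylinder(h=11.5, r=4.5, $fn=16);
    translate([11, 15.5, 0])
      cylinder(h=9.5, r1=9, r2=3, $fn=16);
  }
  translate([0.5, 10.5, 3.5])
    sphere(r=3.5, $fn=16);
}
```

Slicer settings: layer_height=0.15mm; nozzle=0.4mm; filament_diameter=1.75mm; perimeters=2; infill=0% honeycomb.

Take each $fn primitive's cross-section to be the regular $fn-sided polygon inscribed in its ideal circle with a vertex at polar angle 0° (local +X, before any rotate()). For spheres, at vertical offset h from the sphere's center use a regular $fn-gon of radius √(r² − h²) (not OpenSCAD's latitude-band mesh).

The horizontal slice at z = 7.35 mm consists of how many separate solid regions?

3

At z = 7.35 mm: the cube is absent (z outside [0, 3.5]); the cone at (-0.5, 12.5) (r1=8→r2=1.5) has section circumradius 4.663 here — a regular 16-gon; the r=4.5 cylinder at (8, -1.5) gives a regular 16-gon of circumradius 4.5 (constant along its height); the cone at (11, 15.5) (r1=9→r2=3) has section circumradius 4.358 here — a regular 16-gon; Merging all regions: the 3 present regions are separate (no shared area or edge), so areas and boundary lengths simply add and each stays a separate island — 3 connected regions; the sphere at (0.5, 10.5) does not reach this height (|z−center|=3.850 > r=3.5); Taking the first minus the rest: none of the subtracted shapes is present at this height, so that combined region is unchanged — 3 connected regions. The result has 3 disconnected regions.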